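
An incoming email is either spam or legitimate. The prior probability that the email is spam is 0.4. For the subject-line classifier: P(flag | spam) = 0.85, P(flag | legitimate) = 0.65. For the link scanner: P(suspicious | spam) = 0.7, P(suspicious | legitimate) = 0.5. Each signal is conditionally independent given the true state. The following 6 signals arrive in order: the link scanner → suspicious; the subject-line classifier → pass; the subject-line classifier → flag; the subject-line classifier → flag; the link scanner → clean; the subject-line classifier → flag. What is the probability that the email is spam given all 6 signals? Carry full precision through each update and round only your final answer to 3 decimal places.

0.349

After the link scanner='suspicious': P(spam) = 0.7·0.4000 / (0.7·0.4000 + 0.5·0.6000) ≈ 0.4828
After the subject-line classifier='pass': P(spam) = 0.15·0.4828 / (0.15·0.4828 + 0.35·0.5172) ≈ 0.2857
After the subject-line classifier='flag': P(spam) = 0.85·0.2857 / (0.85·0.2857 + 0.65·0.7143) ≈ 0.3434
After the subject-line classifier='flag': P(spam) = 0.85·0.3434 / (0.85·0.3434 + 0.65·0.6566) ≈ 0.4062
After the link scanner='clean': P(spam) = 0.3·0.4062 / (0.3·0.4062 + 0.5·0.5938) ≈ 0.2910
After the subject-line classifier='flag': P(spam) = 0.85·0.2910 / (0.85·0.2910 + 0.65·0.7090) ≈ 0.3493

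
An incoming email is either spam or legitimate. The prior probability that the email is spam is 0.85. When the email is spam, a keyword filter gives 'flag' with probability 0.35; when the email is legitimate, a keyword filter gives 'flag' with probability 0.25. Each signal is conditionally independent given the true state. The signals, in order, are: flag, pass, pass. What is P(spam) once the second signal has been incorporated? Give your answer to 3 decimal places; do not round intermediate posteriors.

After 'flag': P(spam) = 0.35·0.8500 / (0.35·0.8500 + 0.25·0.1500) ≈ 0.8881
After 'pass': P(spam) = 0.65·0.8881 / (0.65·0.8881 + 0.75·0.1119) ≈ 0.8730

0.873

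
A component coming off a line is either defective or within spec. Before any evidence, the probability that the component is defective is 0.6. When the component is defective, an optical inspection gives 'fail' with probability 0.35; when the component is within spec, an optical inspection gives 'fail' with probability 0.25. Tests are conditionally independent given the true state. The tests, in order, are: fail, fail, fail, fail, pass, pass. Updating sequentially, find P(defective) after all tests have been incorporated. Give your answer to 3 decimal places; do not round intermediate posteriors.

After 'fail': P(defective) = 0.35·0.6000 / (0.35·0.6000 + 0.25·0.4000) ≈ 0.6774
After 'fail': P(defective) = 0.35·0.6774 / (0.35·0.6774 + 0.25·0.3226) ≈ 0.7462
After 'fail': P(defective) = 0.35·0.7462 / (0.35·0.7462 + 0.25·0.2538) ≈ 0.8045
After 'fail': P(defective) = 0.35·0.8045 / (0.35·0.8045 + 0.25·0.1955) ≈ 0.8521
After 'pass': P(defective) = 0.65·0.8521 / (0.65·0.8521 + 0.75·0.1479) ≈ 0.8332
After 'pass': P(defective) = 0.65·0.8332 / (0.65·0.8332 + 0.75·0.1668) ≈ 0.8123

0.812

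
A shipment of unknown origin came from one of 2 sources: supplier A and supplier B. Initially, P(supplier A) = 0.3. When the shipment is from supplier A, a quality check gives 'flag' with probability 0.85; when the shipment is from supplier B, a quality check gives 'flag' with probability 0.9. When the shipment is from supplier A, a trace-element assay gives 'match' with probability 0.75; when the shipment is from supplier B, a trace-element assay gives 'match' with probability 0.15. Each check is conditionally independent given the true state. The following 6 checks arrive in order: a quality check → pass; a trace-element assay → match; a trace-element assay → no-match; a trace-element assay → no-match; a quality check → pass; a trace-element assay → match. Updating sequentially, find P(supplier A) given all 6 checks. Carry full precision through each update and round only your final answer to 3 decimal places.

0.676

After a quality check='pass': P(supplier A) = 0.15·0.3000 / (0.15·0.3000 + 0.1·0.7000) ≈ 0.3913
After a trace-element assay='match': P(supplier A) = 0.75·0.3913 / (0.75·0.3913 + 0.15·0.6087) ≈ 0.7627
After a trace-element assay='no-match': P(supplier A) = 0.25·0.7627 / (0.25·0.7627 + 0.85·0.2373) ≈ 0.4860
After a trace-element assay='no-match': P(supplier A) = 0.25·0.4860 / (0.25·0.4860 + 0.85·0.5140) ≈ 0.2176
After a quality check='pass': P(supplier A) = 0.15·0.2176 / (0.15·0.2176 + 0.1·0.7824) ≈ 0.2943
After a trace-element assay='match': P(supplier A) = 0.75·0.2943 / (0.75·0.2943 + 0.15·0.7057) ≈ 0.6759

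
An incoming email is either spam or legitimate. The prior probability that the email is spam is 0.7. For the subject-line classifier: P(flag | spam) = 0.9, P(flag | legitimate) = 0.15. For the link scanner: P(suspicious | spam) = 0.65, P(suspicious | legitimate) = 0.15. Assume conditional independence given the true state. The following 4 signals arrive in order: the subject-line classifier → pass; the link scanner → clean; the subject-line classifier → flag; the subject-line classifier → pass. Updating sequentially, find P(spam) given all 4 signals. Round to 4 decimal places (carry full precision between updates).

Apply Bayes' rule sequentially, carrying P(spam) forward.
After the subject-line classifier='pass': P(spam) = 0.1·0.7000 / (0.1·0.7000 + 0.85·0.3000) ≈ 0.2154
After the link scanner='clean': P(spam) = 0.35·0.2154 / (0.35·0.2154 + 0.85·0.7846) ≈ 0.1016
After the subject-line classifier='flag': P(spam) = 0.9·0.1016 / (0.9·0.1016 + 0.15·0.8984) ≈ 0.4041
After the subject-line classifier='pass': P(spam) = 0.1·0.4041 / (0.1·0.4041 + 0.85·0.5959) ≈ 0.0739

0.0739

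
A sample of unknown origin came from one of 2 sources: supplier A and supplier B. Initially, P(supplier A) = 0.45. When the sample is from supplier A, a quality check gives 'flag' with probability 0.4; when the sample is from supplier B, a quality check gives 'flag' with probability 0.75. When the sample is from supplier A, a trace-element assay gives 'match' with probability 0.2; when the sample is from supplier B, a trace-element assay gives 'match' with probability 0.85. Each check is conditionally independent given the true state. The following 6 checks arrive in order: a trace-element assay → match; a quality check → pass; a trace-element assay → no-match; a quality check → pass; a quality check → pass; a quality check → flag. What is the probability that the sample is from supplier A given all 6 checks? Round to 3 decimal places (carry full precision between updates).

0.883

After a trace-element assay='match': P(supplier A) = 0.2·0.4500 / (0.2·0.4500 + 0.85·0.5500) ≈ 0.1614
After a quality check='pass': P(supplier A) = 0.6·0.1614 / (0.6·0.1614 + 0.25·0.8386) ≈ 0.3160
After a trace-element assay='no-match': P(supplier A) = 0.8·0.3160 / (0.8·0.3160 + 0.15·0.6840) ≈ 0.7113
After a quality check='pass': P(supplier A) = 0.6·0.7113 / (0.6·0.7113 + 0.25·0.2887) ≈ 0.8554
After a quality check='pass': P(supplier A) = 0.6·0.8554 / (0.6·0.8554 + 0.25·0.1446) ≈ 0.9342
After a quality check='flag': P(supplier A) = 0.4·0.9342 / (0.4·0.9342 + 0.75·0.0658) ≈ 0.8833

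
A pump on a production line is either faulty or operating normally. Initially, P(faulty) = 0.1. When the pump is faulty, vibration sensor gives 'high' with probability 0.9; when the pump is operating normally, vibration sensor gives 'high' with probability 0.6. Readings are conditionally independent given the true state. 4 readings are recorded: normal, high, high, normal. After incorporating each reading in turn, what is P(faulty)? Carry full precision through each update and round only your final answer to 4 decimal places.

Each posterior becomes the prior for the next update.
After 'normal': P(faulty) = 0.1·0.1000 / (0.1·0.1000 + 0.4·0.9000) ≈ 0.0270
After 'high': P(faulty) = 0.9·0.0270 / (0.9·0.0270 + 0.6·0.9730) ≈ 0.0400
After 'high': P(faulty) = 0.9·0.0400 / (0.9·0.0400 + 0.6·0.9600) ≈ 0.0588
After 'normal': P(faulty) = 0.1·0.0588 / (0.1·0.0588 + 0.4·0.9412) ≈ 0.0154

0.0154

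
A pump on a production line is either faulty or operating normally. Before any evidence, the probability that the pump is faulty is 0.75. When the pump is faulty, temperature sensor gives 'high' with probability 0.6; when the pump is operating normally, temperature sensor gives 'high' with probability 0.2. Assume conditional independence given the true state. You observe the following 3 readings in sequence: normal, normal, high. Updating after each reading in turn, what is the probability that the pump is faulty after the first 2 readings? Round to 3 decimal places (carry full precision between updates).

Each posterior becomes the prior for the next update.
After 'normal': P(faulty) = 0.4·0.7500 / (0.4·0.7500 + 0.8·0.2500) ≈ 0.6000
After 'normal': P(faulty) = 0.4·0.6000 / (0.4·0.6000 + 0.8·0.4000) ≈ 0.4286

0.429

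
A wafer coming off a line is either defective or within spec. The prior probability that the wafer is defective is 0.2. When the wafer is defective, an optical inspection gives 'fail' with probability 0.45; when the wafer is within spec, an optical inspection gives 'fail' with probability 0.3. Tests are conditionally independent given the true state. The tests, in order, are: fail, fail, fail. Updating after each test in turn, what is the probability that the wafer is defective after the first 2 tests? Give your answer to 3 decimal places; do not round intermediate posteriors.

After 'fail': P(defective) = 0.45·0.2000 / (0.45·0.2000 + 0.3·0.8000) ≈ 0.2727
After 'fail': P(defective) = 0.45·0.2727 / (0.45·0.2727 + 0.3·0.7273) ≈ 0.3600

0.360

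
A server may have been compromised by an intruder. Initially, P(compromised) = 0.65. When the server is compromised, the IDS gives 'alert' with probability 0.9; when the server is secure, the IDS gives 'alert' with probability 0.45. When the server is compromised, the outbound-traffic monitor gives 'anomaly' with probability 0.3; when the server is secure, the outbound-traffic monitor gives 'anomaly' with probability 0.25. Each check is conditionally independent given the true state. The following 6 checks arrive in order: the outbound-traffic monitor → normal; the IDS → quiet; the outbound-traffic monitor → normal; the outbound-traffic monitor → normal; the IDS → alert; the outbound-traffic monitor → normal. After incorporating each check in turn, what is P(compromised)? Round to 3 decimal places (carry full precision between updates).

After the outbound-traffic monitor='normal': P(compromised) = 0.7·0.6500 / (0.7·0.6500 + 0.75·0.3500) ≈ 0.6341
After the IDS='quiet': P(compromised) = 0.1·0.6341 / (0.1·0.6341 + 0.55·0.3659) ≈ 0.2396
After the outbound-traffic monitor='normal': P(compromised) = 0.7·0.2396 / (0.7·0.2396 + 0.75·0.7604) ≈ 0.2273
After the outbound-traffic monitor='normal': P(compromised) = 0.7·0.2273 / (0.7·0.2273 + 0.75·0.7727) ≈ 0.2154
After the IDS='alert': P(compromised) = 0.9·0.2154 / (0.9·0.2154 + 0.45·0.7846) ≈ 0.3544
After the outbound-traffic monitor='normal': P(compromised) = 0.7·0.3544 / (0.7·0.3544 + 0.75·0.6456) ≈ 0.3388

0.339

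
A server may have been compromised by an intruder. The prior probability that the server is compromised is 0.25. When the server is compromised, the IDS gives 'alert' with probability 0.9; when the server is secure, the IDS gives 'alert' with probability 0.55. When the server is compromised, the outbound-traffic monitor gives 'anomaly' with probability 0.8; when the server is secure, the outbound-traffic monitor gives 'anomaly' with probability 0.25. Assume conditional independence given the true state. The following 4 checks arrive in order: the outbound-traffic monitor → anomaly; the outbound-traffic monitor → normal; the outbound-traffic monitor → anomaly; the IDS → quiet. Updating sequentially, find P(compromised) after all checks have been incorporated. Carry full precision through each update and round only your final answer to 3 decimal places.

After the outbound-traffic monitor='anomaly': P(compromised) = 0.8·0.2500 / (0.8·0.2500 + 0.25·0.7500) ≈ 0.5161
After the outbound-traffic monitor='normal': P(compromised) = 0.2·0.5161 / (0.2·0.5161 + 0.75·0.4839) ≈ 0.2215
After the outbound-traffic monitor='anomaly': P(compromised) = 0.8·0.2215 / (0.8·0.2215 + 0.25·0.7785) ≈ 0.4765
After the IDS='quiet': P(compromised) = 0.1·0.4765 / (0.1·0.4765 + 0.45·0.5235) ≈ 0.1682

0.168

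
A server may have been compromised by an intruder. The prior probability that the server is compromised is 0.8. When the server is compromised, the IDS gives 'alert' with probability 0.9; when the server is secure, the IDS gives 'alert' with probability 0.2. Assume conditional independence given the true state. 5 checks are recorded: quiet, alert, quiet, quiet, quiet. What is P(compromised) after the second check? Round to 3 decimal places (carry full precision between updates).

0.692

After 'quiet': P(compromised) = 0.1·0.8000 / (0.1·0.8000 + 0.8·0.2000) ≈ 0.3333
After 'alert': P(compromised) = 0.9·0.3333 / (0.9·0.3333 + 0.2·0.6667) ≈ 0.6923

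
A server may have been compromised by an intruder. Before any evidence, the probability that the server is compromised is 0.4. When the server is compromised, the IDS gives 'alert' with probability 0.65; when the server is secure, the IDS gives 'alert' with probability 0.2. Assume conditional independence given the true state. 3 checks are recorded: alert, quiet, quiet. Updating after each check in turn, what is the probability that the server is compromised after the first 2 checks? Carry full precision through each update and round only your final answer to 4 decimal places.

0.4866

After 'alert': P(compromised) = 0.65·0.4000 / (0.65·0.4000 + 0.2·0.6000) ≈ 0.6842
After 'quiet': P(compromised) = 0.35·0.6842 / (0.35·0.6842 + 0.8·0.3158) ≈ 0.4866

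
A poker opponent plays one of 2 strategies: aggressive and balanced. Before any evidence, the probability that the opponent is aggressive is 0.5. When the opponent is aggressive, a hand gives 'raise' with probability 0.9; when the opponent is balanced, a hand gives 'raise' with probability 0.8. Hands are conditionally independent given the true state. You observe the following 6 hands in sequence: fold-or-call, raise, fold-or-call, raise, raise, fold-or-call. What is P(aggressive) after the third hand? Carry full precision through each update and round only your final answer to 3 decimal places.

0.220

After 'fold-or-call': P(aggressive) = 0.1·0.5000 / (0.1·0.5000 + 0.2·0.5000) ≈ 0.3333
After 'raise': P(aggressive) = 0.9·0.3333 / (0.9·0.3333 + 0.8·0.6667) ≈ 0.3600
After 'fold-or-call': P(aggressive) = 0.1·0.3600 / (0.1·0.3600 + 0.2·0.6400) ≈ 0.2195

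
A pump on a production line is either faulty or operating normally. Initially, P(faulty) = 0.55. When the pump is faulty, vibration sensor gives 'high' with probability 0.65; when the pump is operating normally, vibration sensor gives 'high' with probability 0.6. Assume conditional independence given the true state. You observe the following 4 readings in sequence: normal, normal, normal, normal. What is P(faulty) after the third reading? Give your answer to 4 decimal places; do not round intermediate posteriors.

After 'normal': P(faulty) = 0.35·0.5500 / (0.35·0.5500 + 0.4·0.4500) ≈ 0.5168
After 'normal': P(faulty) = 0.35·0.5168 / (0.35·0.5168 + 0.4·0.4832) ≈ 0.4834
After 'normal': P(faulty) = 0.35·0.4834 / (0.35·0.4834 + 0.4·0.5166) ≈ 0.4502

0.4502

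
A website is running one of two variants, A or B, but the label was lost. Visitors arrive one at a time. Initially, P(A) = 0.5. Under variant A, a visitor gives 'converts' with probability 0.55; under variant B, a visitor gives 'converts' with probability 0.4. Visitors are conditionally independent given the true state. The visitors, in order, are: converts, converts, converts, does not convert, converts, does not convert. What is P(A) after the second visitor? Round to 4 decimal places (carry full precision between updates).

0.6541

After 'converts': P(A) = 0.55·0.5000 / (0.55·0.5000 + 0.4·0.5000) ≈ 0.5789
After 'converts': P(A) = 0.55·0.5789 / (0.55·0.5789 + 0.4·0.4211) ≈ 0.6541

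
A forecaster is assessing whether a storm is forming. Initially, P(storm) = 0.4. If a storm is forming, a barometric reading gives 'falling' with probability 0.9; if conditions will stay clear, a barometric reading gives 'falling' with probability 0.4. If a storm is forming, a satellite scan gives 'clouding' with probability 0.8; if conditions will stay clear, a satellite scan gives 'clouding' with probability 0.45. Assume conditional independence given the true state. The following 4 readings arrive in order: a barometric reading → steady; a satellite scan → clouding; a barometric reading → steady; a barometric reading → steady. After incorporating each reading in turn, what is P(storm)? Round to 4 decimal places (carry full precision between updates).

0.0055

After a barometric reading='steady': P(storm) = 0.1·0.4000 / (0.1·0.4000 + 0.6·0.6000) ≈ 0.1000
After a satellite scan='clouding': P(storm) = 0.8·0.1000 / (0.8·0.1000 + 0.45·0.9000) ≈ 0.1649
After a barometric reading='steady': P(storm) = 0.1·0.1649 / (0.1·0.1649 + 0.6·0.8351) ≈ 0.0319
After a barometric reading='steady': P(storm) = 0.1·0.0319 / (0.1·0.0319 + 0.6·0.9681) ≈ 0.0055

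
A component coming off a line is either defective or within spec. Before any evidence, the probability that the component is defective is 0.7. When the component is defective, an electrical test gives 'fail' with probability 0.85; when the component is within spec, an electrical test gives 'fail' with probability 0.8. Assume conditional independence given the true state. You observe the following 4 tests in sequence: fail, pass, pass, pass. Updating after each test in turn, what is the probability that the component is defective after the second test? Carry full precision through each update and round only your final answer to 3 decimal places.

0.650

After 'fail': P(defective) = 0.85·0.7000 / (0.85·0.7000 + 0.8·0.3000) ≈ 0.7126
After 'pass': P(defective) = 0.15·0.7126 / (0.15·0.7126 + 0.2·0.2874) ≈ 0.6503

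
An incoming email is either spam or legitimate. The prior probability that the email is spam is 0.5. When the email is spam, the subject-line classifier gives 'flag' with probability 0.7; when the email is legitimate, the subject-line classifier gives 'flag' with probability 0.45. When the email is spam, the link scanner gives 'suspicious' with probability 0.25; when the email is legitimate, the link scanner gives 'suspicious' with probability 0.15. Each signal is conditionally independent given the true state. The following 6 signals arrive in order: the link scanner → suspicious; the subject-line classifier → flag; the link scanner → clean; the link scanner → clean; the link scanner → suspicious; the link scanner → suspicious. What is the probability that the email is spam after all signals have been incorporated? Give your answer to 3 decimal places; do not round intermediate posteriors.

Each posterior becomes the prior for the next update.
After the link scanner='suspicious': P(spam) = 0.25·0.5000 / (0.25·0.5000 + 0.15·0.5000) ≈ 0.6250
After the subject-line classifier='flag': P(spam) = 0.7·0.6250 / (0.7·0.6250 + 0.45·0.3750) ≈ 0.7216
After the link scanner='clean': P(spam) = 0.75·0.7216 / (0.75·0.7216 + 0.85·0.2784) ≈ 0.6958
After the link scanner='clean': P(spam) = 0.75·0.6958 / (0.75·0.6958 + 0.85·0.3042) ≈ 0.6687
After the link scanner='suspicious': P(spam) = 0.25·0.6687 / (0.25·0.6687 + 0.15·0.3313) ≈ 0.7709
After the link scanner='suspicious': P(spam) = 0.25·0.7709 / (0.25·0.7709 + 0.15·0.2291) ≈ 0.8486

0.849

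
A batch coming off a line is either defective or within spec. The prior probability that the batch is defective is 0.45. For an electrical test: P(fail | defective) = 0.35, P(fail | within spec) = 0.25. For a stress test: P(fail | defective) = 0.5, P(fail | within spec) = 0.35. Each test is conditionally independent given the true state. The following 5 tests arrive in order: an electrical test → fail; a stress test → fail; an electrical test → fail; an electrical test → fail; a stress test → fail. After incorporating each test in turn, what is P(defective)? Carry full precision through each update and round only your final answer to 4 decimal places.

0.8208

After an electrical test='fail': P(defective) = 0.35·0.4500 / (0.35·0.4500 + 0.25·0.5500) ≈ 0.5339
After a stress test='fail': P(defective) = 0.5·0.5339 / (0.5·0.5339 + 0.35·0.4661) ≈ 0.6207
After an electrical test='fail': P(defective) = 0.35·0.6207 / (0.35·0.6207 + 0.25·0.3793) ≈ 0.6961
After an electrical test='fail': P(defective) = 0.35·0.6961 / (0.35·0.6961 + 0.25·0.3039) ≈ 0.7623
After a stress test='fail': P(defective) = 0.5·0.7623 / (0.5·0.7623 + 0.35·0.2377) ≈ 0.8208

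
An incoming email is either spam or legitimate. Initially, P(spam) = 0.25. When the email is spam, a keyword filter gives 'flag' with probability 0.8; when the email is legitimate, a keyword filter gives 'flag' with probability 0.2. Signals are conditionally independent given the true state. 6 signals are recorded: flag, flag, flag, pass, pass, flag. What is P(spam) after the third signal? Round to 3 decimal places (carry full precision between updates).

Apply Bayes' rule sequentially, carrying P(spam) forward.
After 'flag': P(spam) = 0.8·0.2500 / (0.8·0.2500 + 0.2·0.7500) ≈ 0.5714
After 'flag': P(spam) = 0.8·0.5714 / (0.8·0.5714 + 0.2·0.4286) ≈ 0.8421
After 'flag': P(spam) = 0.8·0.8421 / (0.8·0.8421 + 0.2·0.1579) ≈ 0.9552

0.955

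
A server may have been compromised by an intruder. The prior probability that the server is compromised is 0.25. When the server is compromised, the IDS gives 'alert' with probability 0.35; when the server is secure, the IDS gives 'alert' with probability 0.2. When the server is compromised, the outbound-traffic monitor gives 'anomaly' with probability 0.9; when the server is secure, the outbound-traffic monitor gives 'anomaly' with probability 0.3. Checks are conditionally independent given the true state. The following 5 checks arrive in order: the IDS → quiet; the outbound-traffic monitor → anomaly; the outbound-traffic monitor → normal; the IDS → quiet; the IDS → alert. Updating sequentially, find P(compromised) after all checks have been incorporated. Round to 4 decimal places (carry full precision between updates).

Apply Bayes' rule sequentially, carrying P(compromised) forward.
After the IDS='quiet': P(compromised) = 0.65·0.2500 / (0.65·0.2500 + 0.8·0.7500) ≈ 0.2131
After the outbound-traffic monitor='anomaly': P(compromised) = 0.9·0.2131 / (0.9·0.2131 + 0.3·0.7869) ≈ 0.4483
After the outbound-traffic monitor='normal': P(compromised) = 0.1·0.4483 / (0.1·0.4483 + 0.7·0.5517) ≈ 0.1040
After the IDS='quiet': P(compromised) = 0.65·0.1040 / (0.65·0.1040 + 0.8·0.8960) ≈ 0.0862
After the IDS='alert': P(compromised) = 0.35·0.0862 / (0.35·0.0862 + 0.2·0.9138) ≈ 0.1417

0.1417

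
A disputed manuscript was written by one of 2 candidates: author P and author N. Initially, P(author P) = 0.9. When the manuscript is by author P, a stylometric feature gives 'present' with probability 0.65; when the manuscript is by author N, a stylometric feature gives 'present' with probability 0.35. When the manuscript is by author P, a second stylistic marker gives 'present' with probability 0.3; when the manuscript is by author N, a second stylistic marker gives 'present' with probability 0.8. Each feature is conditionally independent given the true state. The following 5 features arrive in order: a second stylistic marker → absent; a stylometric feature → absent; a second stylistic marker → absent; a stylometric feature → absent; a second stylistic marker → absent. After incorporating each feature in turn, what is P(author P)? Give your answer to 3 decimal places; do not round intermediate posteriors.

0.991

Each posterior becomes the prior for the next update.
After a second stylistic marker='absent': P(author P) = 0.7·0.9000 / (0.7·0.9000 + 0.2·0.1000) ≈ 0.9692
After a stylometric feature='absent': P(author P) = 0.35·0.9692 / (0.35·0.9692 + 0.65·0.0308) ≈ 0.9443
After a second stylistic marker='absent': P(author P) = 0.7·0.9443 / (0.7·0.9443 + 0.2·0.0557) ≈ 0.9834
After a stylometric feature='absent': P(author P) = 0.35·0.9834 / (0.35·0.9834 + 0.65·0.0166) ≈ 0.9697
After a second stylistic marker='absent': P(author P) = 0.7·0.9697 / (0.7·0.9697 + 0.2·0.0303) ≈ 0.9911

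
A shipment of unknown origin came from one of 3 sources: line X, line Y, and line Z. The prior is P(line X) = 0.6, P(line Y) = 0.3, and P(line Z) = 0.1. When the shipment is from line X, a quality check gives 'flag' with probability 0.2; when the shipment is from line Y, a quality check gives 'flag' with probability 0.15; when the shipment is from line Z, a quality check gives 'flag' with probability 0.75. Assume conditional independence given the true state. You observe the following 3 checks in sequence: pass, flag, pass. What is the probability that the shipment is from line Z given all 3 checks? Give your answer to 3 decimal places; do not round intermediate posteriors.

Each posterior becomes the prior for the next update.
After 'pass': normaliser = 0.8·0.6000 + 0.85·0.3000 + 0.25·0.1000; P(line X) ≈ 0.6316, P(line Y) ≈ 0.3355, P(line Z) ≈ 0.0329
After 'flag': normaliser = 0.2·0.6316 + 0.15·0.3355 + 0.75·0.0329; P(line X) ≈ 0.6275, P(line Y) ≈ 0.2500, P(line Z) ≈ 0.1225
After 'pass': normaliser = 0.8·0.6275 + 0.85·0.2500 + 0.25·0.1225; P(line X) ≈ 0.6737, P(line Y) ≈ 0.2852, P(line Z) ≈ 0.0411

0.041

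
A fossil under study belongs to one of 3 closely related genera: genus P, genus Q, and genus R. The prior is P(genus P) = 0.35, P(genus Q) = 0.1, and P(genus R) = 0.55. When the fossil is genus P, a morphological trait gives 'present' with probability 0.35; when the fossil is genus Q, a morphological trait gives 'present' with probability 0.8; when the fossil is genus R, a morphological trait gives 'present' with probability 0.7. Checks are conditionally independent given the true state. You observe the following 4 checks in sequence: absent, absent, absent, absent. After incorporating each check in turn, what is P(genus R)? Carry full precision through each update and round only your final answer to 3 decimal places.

Each posterior becomes the prior for the next update.
After 'absent': normaliser = 0.65·0.3500 + 0.2·0.1000 + 0.3·0.5500; P(genus P) ≈ 0.5515, P(genus Q) ≈ 0.0485, P(genus R) ≈ 0.4000
After 'absent': normaliser = 0.65·0.5515 + 0.2·0.0485 + 0.3·0.4000; P(genus P) ≈ 0.7343, P(genus Q) ≈ 0.0199, P(genus R) ≈ 0.2458
After 'absent': normaliser = 0.65·0.7343 + 0.2·0.0199 + 0.3·0.2458; P(genus P) ≈ 0.8600, P(genus Q) ≈ 0.0072, P(genus R) ≈ 0.1329
After 'absent': normaliser = 0.65·0.8600 + 0.2·0.0072 + 0.3·0.1329; P(genus P) ≈ 0.9312, P(genus Q) ≈ 0.0024, P(genus R) ≈ 0.0664

0.066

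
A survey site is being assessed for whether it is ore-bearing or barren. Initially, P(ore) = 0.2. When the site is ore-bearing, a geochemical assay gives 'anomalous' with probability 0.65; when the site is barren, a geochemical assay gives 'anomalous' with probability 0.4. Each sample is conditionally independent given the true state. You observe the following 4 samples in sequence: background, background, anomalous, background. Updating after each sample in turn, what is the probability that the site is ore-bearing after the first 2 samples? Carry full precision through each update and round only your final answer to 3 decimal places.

0.078

Apply Bayes' rule sequentially, carrying P(ore) forward.
After 'background': P(ore) = 0.35·0.2000 / (0.35·0.2000 + 0.6·0.8000) ≈ 0.1273
After 'background': P(ore) = 0.35·0.1273 / (0.35·0.1273 + 0.6·0.8727) ≈ 0.0784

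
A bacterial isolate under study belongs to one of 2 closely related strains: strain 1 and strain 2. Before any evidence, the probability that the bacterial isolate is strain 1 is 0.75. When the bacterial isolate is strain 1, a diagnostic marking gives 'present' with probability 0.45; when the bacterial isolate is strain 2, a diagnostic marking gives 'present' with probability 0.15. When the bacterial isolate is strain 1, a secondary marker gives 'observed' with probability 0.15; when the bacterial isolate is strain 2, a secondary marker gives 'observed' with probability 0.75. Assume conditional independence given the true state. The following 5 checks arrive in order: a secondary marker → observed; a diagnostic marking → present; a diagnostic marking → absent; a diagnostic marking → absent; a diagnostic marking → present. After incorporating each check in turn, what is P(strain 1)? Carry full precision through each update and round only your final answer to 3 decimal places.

After a secondary marker='observed': P(strain 1) = 0.15·0.7500 / (0.15·0.7500 + 0.75·0.2500) ≈ 0.3750
After a diagnostic marking='present': P(strain 1) = 0.45·0.3750 / (0.45·0.3750 + 0.15·0.6250) ≈ 0.6429
After a diagnostic marking='absent': P(strain 1) = 0.55·0.6429 / (0.55·0.6429 + 0.85·0.3571) ≈ 0.5380
After a diagnostic marking='absent': P(strain 1) = 0.55·0.5380 / (0.55·0.5380 + 0.85·0.4620) ≈ 0.4298
After a diagnostic marking='present': P(strain 1) = 0.45·0.4298 / (0.45·0.4298 + 0.15·0.5702) ≈ 0.6933

0.693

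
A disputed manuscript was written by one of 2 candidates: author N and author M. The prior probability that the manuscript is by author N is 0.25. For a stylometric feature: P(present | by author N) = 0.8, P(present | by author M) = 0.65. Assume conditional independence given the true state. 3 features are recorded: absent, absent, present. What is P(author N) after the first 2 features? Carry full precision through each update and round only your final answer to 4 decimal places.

Apply Bayes' rule sequentially, carrying P(author N) forward.
After 'absent': P(author N) = 0.2·0.2500 / (0.2·0.2500 + 0.35·0.7500) ≈ 0.1600
After 'absent': P(author N) = 0.2·0.1600 / (0.2·0.1600 + 0.35·0.8400) ≈ 0.0982

0.0982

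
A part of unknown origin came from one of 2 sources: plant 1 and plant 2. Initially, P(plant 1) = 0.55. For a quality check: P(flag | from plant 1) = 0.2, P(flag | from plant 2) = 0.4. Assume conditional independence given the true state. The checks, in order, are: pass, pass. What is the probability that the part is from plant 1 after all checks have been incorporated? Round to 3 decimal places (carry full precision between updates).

Each posterior becomes the prior for the next update.
After 'pass': P(plant 1) = 0.8·0.5500 / (0.8·0.5500 + 0.6·0.4500) ≈ 0.6197
After 'pass': P(plant 1) = 0.8·0.6197 / (0.8·0.6197 + 0.6·0.3803) ≈ 0.6848

0.685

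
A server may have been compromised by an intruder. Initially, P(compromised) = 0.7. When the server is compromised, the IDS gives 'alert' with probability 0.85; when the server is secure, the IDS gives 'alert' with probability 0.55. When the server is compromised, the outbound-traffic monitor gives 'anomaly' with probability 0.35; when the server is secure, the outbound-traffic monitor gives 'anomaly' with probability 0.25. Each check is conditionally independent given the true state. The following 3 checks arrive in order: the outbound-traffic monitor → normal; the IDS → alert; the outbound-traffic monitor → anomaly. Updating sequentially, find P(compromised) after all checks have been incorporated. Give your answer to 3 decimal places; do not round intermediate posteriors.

0.814

After the outbound-traffic monitor='normal': P(compromised) = 0.65·0.7000 / (0.65·0.7000 + 0.75·0.3000) ≈ 0.6691
After the IDS='alert': P(compromised) = 0.85·0.6691 / (0.85·0.6691 + 0.55·0.3309) ≈ 0.7576
After the outbound-traffic monitor='anomaly': P(compromised) = 0.35·0.7576 / (0.35·0.7576 + 0.25·0.2424) ≈ 0.8140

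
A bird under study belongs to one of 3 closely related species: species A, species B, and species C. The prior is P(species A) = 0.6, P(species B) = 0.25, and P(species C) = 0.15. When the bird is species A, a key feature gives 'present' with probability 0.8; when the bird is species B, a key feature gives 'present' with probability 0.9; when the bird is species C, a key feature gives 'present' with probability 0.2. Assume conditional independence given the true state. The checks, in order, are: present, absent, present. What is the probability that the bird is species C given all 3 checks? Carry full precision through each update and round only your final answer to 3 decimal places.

0.047

After 'present': normaliser = 0.8·0.6000 + 0.9·0.2500 + 0.2·0.1500; P(species A) ≈ 0.6531, P(species B) ≈ 0.3061, P(species C) ≈ 0.0408
After 'absent': normaliser = 0.2·0.6531 + 0.1·0.3061 + 0.8·0.0408; P(species A) ≈ 0.6737, P(species B) ≈ 0.1579, P(species C) ≈ 0.1684
After 'present': normaliser = 0.8·0.6737 + 0.9·0.1579 + 0.2·0.1684; P(species A) ≈ 0.7541, P(species B) ≈ 0.1988, P(species C) ≈ 0.0471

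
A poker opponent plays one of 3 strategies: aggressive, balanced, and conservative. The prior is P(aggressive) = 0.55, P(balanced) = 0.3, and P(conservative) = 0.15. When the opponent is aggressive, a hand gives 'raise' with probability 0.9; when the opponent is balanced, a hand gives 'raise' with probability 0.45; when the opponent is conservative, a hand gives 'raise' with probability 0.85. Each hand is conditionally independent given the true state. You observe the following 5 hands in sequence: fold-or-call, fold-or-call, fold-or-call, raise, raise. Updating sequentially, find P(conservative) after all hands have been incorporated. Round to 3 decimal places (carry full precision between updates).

0.033

After 'fold-or-call': normaliser = 0.1·0.5500 + 0.55·0.3000 + 0.15·0.1500; P(aggressive) ≈ 0.2268, P(balanced) ≈ 0.6804, P(conservative) ≈ 0.0928
After 'fold-or-call': normaliser = 0.1·0.2268 + 0.55·0.6804 + 0.15·0.0928; P(aggressive) ≈ 0.0552, P(balanced) ≈ 0.9109, P(conservative) ≈ 0.0339
After 'fold-or-call': normaliser = 0.1·0.0552 + 0.55·0.9109 + 0.15·0.0339; P(aggressive) ≈ 0.0108, P(balanced) ≈ 0.9793, P(conservative) ≈ 0.0099
After 'raise': normaliser = 0.9·0.0108 + 0.45·0.9793 + 0.85·0.0099; P(aggressive) ≈ 0.0212, P(balanced) ≈ 0.9604, P(conservative) ≈ 0.0184
After 'raise': normaliser = 0.9·0.0212 + 0.45·0.9604 + 0.85·0.0184; P(aggressive) ≈ 0.0408, P(balanced) ≈ 0.9257, P(conservative) ≈ 0.0335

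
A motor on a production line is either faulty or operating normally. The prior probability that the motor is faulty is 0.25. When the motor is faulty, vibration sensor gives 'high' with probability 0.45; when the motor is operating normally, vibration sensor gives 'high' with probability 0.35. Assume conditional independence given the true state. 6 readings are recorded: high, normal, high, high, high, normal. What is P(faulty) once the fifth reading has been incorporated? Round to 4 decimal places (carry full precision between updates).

0.4353

After 'high': P(faulty) = 0.45·0.2500 / (0.45·0.2500 + 0.35·0.7500) ≈ 0.3000
After 'normal': P(faulty) = 0.55·0.3000 / (0.55·0.3000 + 0.65·0.7000) ≈ 0.2661
After 'high': P(faulty) = 0.45·0.2661 / (0.45·0.2661 + 0.35·0.7339) ≈ 0.3180
After 'high': P(faulty) = 0.45·0.3180 / (0.45·0.3180 + 0.35·0.6820) ≈ 0.3748
After 'high': P(faulty) = 0.45·0.3748 / (0.45·0.3748 + 0.35·0.6252) ≈ 0.4353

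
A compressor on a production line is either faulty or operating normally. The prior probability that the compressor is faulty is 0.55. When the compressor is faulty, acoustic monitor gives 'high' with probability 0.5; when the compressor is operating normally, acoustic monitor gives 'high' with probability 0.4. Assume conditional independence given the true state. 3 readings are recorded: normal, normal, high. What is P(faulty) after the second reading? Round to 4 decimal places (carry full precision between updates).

0.4591

After 'normal': P(faulty) = 0.5·0.5500 / (0.5·0.5500 + 0.6·0.4500) ≈ 0.5046
After 'normal': P(faulty) = 0.5·0.5046 / (0.5·0.5046 + 0.6·0.4954) ≈ 0.4591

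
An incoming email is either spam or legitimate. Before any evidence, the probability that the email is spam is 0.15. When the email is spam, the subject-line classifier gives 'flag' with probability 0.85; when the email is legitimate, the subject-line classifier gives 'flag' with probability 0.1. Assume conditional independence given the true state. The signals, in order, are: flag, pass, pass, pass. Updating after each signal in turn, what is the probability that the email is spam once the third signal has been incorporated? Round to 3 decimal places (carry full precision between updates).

0.040

After 'flag': P(spam) = 0.85·0.1500 / (0.85·0.1500 + 0.1·0.8500) ≈ 0.6000
After 'pass': P(spam) = 0.15·0.6000 / (0.15·0.6000 + 0.9·0.4000) ≈ 0.2000
After 'pass': P(spam) = 0.15·0.2000 / (0.15·0.2000 + 0.9·0.8000) ≈ 0.0400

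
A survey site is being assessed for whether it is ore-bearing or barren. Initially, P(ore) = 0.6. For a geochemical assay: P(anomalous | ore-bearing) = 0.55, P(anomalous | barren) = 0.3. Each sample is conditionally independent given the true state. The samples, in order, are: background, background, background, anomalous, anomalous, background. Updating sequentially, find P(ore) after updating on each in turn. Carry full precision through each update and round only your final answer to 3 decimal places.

0.463

After 'background': P(ore) = 0.45·0.6000 / (0.45·0.6000 + 0.7·0.4000) ≈ 0.4909
After 'background': P(ore) = 0.45·0.4909 / (0.45·0.4909 + 0.7·0.5091) ≈ 0.3827
After 'background': P(ore) = 0.45·0.3827 / (0.45·0.3827 + 0.7·0.6173) ≈ 0.2850
After 'anomalous': P(ore) = 0.55·0.2850 / (0.55·0.2850 + 0.3·0.7150) ≈ 0.4222
After 'anomalous': P(ore) = 0.55·0.4222 / (0.55·0.4222 + 0.3·0.5778) ≈ 0.5725
After 'background': P(ore) = 0.45·0.5725 / (0.45·0.5725 + 0.7·0.4275) ≈ 0.4627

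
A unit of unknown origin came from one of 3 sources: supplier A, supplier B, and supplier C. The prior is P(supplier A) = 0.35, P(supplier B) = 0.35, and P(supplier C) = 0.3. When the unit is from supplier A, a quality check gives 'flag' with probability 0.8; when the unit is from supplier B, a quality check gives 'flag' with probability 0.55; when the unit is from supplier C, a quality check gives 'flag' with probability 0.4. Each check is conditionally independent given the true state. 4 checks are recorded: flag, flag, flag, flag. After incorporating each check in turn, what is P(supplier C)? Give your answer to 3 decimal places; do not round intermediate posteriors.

0.042

After 'flag': normaliser = 0.8·0.3500 + 0.55·0.3500 + 0.4·0.3000; P(supplier A) ≈ 0.4726, P(supplier B) ≈ 0.3249, P(supplier C) ≈ 0.2025
After 'flag': normaliser = 0.8·0.4726 + 0.55·0.3249 + 0.4·0.2025; P(supplier A) ≈ 0.5928, P(supplier B) ≈ 0.2802, P(supplier C) ≈ 0.1270
After 'flag': normaliser = 0.8·0.5928 + 0.55·0.2802 + 0.4·0.1270; P(supplier A) ≈ 0.6983, P(supplier B) ≈ 0.2269, P(supplier C) ≈ 0.0748
After 'flag': normaliser = 0.8·0.6983 + 0.55·0.2269 + 0.4·0.0748; P(supplier A) ≈ 0.7831, P(supplier B) ≈ 0.1749, P(supplier C) ≈ 0.0420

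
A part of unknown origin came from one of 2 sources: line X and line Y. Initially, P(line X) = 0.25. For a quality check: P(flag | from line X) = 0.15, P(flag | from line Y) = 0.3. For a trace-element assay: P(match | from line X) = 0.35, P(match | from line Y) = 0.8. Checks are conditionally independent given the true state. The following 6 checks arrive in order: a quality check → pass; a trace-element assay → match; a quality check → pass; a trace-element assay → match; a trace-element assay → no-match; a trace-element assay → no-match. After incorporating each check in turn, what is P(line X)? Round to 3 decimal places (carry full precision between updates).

0.498

After a quality check='pass': P(line X) = 0.85·0.2500 / (0.85·0.2500 + 0.7·0.7500) ≈ 0.2881
After a trace-element assay='match': P(line X) = 0.35·0.2881 / (0.35·0.2881 + 0.8·0.7119) ≈ 0.1504
After a quality check='pass': P(line X) = 0.85·0.1504 / (0.85·0.1504 + 0.7·0.8496) ≈ 0.1770
After a trace-element assay='match': P(line X) = 0.35·0.1770 / (0.35·0.1770 + 0.8·0.8230) ≈ 0.0860
After a trace-element assay='no-match': P(line X) = 0.65·0.0860 / (0.65·0.0860 + 0.2·0.9140) ≈ 0.2342
After a trace-element assay='no-match': P(line X) = 0.65·0.2342 / (0.65·0.2342 + 0.2·0.7658) ≈ 0.4984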